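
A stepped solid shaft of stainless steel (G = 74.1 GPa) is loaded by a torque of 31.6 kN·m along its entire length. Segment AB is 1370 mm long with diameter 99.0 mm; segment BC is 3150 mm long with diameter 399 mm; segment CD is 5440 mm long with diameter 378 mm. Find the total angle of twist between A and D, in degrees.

3.65°

J_AB = π(0.0990)⁴/32 = 9.43×10^-6 m⁴; J_BC = π(0.399)⁴/32 = 2.49×10^-3 m⁴; J_CD = π(0.378)⁴/32 = 2.00×10^-3 m⁴.
θ = (T/G)·Σ L_i/J_i = (31600/74.1×10⁹)·(1.37/9.43×10^-6 + 3.15/2.49×10^-3 + 5.44/2.00×10^-3) = 0.06365 rad.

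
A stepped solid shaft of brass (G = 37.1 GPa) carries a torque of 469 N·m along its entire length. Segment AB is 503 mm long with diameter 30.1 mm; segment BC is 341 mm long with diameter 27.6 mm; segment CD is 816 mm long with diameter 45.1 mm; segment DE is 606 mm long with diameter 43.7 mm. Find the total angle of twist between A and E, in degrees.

11.5°

J_AB = π(0.0301)⁴/32 = 8.06×10^-8 m⁴; J_BC = π(0.0276)⁴/32 = 5.70×10^-8 m⁴; J_CD = π(0.0451)⁴/32 = 4.06×10^-7 m⁴; J_DE = π(0.0437)⁴/32 = 3.58×10^-7 m⁴.
θ = (T/G)·Σ L_i/J_i = (469.0/37.1×10⁹)·(0.503/8.06×10^-8 + 0.341/5.70×10^-8 + 0.816/4.06×10^-7 + 0.606/3.58×10^-7) = 0.2014 rad.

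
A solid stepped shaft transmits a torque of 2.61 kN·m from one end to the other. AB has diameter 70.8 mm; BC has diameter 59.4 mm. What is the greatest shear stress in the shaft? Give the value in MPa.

63.4 MPa

Under the same torque, τ_max = 16T/(πd³) is largest where d is smallest — segment BC (d = 59.4 mm).
τ_max = 16·2610/(π·(0.0594)³) = 6.342×10^7 Pa.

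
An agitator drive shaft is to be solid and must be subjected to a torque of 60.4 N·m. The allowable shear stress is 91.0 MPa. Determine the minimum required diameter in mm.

For a solid shaft τ_max = 16T/(πd³), so d = (16T/(π τ_allow))^(1/3) = (16·60.40/(π·9.10×10^7))^(1/3) = 0.01501 m.

15.0 mm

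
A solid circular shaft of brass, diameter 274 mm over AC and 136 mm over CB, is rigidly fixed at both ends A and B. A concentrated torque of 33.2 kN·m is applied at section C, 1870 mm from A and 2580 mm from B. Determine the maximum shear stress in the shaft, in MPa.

Compatibility: T_A·a/J_AC = T_B·b/J_CB with T_A + T_B = T₀.
J_AC = 5.53×10^-4 m⁴, J_CB = 3.36×10^-5 m⁴, so T_A = T₀·(J_AC/a)/((J_AC/a)+(J_CB/b)) = 31800 N·m, T_B = 1399 N·m.
τ in each portion: τ_AC = 7.87×10^6 Pa, τ_CB = 2.83×10^6 Pa; maximum is in AC.
τ_max = T_AC·r/J = 31800·0.137/5.53×10^-4 = 7.873×10^6 Pa.

7.87 MPa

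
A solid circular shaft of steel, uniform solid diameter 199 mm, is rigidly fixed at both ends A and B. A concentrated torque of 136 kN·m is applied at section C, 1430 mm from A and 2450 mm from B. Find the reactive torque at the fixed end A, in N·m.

With uniform GJ and both ends fixed, compatibility θ_AC = θ_CB gives T_A·a = T_B·b, together with T_A + T_B = T₀.
T_A = T₀·b/(a+b) = 136000·2450/3880 = 85880 N·m; T_B = 50120 N·m.

85900 N·m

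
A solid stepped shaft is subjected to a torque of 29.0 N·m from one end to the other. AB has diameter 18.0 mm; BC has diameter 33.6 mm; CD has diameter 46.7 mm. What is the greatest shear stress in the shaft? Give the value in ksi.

Under the same torque, τ_max = 16T/(πd³) is largest where d is smallest — segment AB (d = 18.0 mm).
τ_max = 16·29.00/(π·(0.0180)³) = 2.533×10^7 Pa.

3.67 ksi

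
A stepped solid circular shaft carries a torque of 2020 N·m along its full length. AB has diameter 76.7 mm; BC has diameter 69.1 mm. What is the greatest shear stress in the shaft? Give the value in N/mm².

31.2 N/mm²

Under the same torque, τ_max = 16T/(πd³) is largest where d is smallest — segment BC (d = 69.1 mm).
τ_max = 16·2020/(π·(0.0691)³) = 3.118×10^7 Pa.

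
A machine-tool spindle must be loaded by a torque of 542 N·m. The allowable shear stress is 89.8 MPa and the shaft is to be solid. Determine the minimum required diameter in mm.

31.3 mm

For a solid shaft τ_max = 16T/(πd³), so d = (16T/(π τ_allow))^(1/3) = (16·542.0/(π·8.98×10^7))^(1/3) = 0.03133 m.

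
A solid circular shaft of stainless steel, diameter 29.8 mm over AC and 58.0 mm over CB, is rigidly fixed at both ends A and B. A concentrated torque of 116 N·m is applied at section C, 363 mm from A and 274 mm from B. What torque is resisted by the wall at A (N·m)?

Compatibility: T_A·a/J_AC = T_B·b/J_CB with T_A + T_B = T₀.
J_AC = 7.74×10^-8 m⁴, J_CB = 1.11×10^-6 m⁴, so T_A = T₀·(J_AC/a)/((J_AC/a)+(J_CB/b)) = 5.797 N·m, T_B = 110.2 N·m.

5.80 N·m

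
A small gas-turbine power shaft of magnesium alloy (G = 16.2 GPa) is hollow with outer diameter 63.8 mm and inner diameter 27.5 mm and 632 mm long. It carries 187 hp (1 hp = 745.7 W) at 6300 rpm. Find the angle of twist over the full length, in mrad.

5.25 mrad

ω = 2π·6300/60 = 659.7 rad/s, so T = P/ω = 187×745.7 / 659.7 = 211.4 N·m.
J = π(d_o⁴ − d_i⁴)/32 = π(0.0638⁴ − 0.0275⁴)/32 = 1.570×10^-6 m⁴.
θ = T·L/(G·J) = 211.4 × 0.632 / (16.2×10⁹ × 1.570×10^-6) = 5.251×10^-3 rad.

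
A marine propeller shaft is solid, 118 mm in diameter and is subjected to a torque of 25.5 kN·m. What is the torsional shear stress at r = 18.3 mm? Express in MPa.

24.5 MPa

J = πd⁴/32 = π(0.118)⁴/32 = 1.903×10^-5 m⁴.
Shear stress varies linearly with radius: τ = T·r/J = 25500 × 0.0183 / 1.903×10^-5 = 2.452×10^7 Pa.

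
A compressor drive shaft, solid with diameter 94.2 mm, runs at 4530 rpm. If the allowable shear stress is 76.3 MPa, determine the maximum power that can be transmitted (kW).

J = πd⁴/32 = π(0.0942)⁴/32 = 7.730×10^-6 m⁴.
T_max = τ_allow·J/r = 7.63×10^7 × 7.730×10^-6 / 0.0471 = 12520 N·m.
ω = 2π·4530/60 = 474.4 rad/s, so P_max = T_max·ω = 5.941×10^6 W.

5940 kW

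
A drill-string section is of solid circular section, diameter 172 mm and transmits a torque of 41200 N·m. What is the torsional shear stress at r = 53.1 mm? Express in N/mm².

25.5 N/mm²

J = πd⁴/32 = π(0.172)⁴/32 = 8.592×10^-5 m⁴.
Shear stress varies linearly with radius: τ = T·r/J = 41200 × 0.0531 / 8.592×10^-5 = 2.546×10^7 Pa.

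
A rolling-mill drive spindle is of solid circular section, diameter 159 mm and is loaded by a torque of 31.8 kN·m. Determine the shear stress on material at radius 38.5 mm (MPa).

19.5 MPa

J = πd⁴/32 = π(0.159)⁴/32 = 6.275×10^-5 m⁴.
Shear stress varies linearly with radius: τ = T·r/J = 31800 × 0.0385 / 6.275×10^-5 = 1.951×10^7 Pa.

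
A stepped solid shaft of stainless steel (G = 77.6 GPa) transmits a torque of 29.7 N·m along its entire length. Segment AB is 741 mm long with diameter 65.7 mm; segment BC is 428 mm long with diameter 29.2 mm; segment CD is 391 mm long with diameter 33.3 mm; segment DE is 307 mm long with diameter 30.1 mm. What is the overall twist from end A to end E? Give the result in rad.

0.00515 rad

J_AB = π(0.0657)⁴/32 = 1.83×10^-6 m⁴; J_BC = π(0.0292)⁴/32 = 7.14×10^-8 m⁴; J_CD = π(0.0333)⁴/32 = 1.21×10^-7 m⁴; J_DE = π(0.0301)⁴/32 = 8.06×10^-8 m⁴.
θ = (T/G)·Σ L_i/J_i = (29.70/77.6×10⁹)·(0.741/1.83×10^-6 + 0.428/7.14×10^-8 + 0.391/1.21×10^-7 + 0.307/8.06×10^-8) = 5.148×10^-3 rad.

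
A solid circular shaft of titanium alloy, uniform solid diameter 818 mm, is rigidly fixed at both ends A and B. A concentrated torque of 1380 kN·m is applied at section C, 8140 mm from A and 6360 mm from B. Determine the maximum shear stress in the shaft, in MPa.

With uniform GJ and both ends fixed, compatibility θ_AC = θ_CB gives T_A·a = T_B·b, together with T_A + T_B = T₀.
T_A = T₀·b/(a+b) = 1.380e6·6360/14500 = 605300 N·m; T_B = 774700 N·m.
τ in each portion: τ_AC = 5.63×10^6 Pa, τ_CB = 7.21×10^6 Pa; maximum is in CB.
τ_max = T_CB·r/J = 774700·0.409/0.0440 = 7.209×10^6 Pa.

7.21 MPa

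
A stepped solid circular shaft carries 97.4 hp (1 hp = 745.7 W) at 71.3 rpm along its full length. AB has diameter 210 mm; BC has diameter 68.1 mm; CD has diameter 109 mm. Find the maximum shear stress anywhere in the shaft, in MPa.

ω = 2π·71.3/60 = 7.467 rad/s, so T = P/ω = 97.4×745.7 / 7.467 = 9728 N·m.
Under the same torque, τ_max = 16T/(πd³) is largest where d is smallest — segment BC (d = 68.1 mm).
τ_max = 16·9728/(π·(0.0681)³) = 1.569×10^8 Pa.

157 MPa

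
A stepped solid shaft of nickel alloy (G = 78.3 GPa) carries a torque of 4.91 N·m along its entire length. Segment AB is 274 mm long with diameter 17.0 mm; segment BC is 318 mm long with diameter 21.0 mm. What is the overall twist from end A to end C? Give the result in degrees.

0.180°

J_AB = π(0.0170)⁴/32 = 8.20×10^-9 m⁴; J_BC = π(0.0210)⁴/32 = 1.91×10^-8 m⁴.
θ = (T/G)·Σ L_i/J_i = (4.910/78.3×10⁹)·(0.274/8.20×10^-9 + 0.318/1.91×10^-8) = 3.140×10^-3 rad.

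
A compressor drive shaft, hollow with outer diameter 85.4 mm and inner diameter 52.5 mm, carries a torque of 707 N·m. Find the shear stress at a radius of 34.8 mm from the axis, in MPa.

5.50 MPa

J = π(d_o⁴ − d_i⁴)/32 = π(0.0854⁴ − 0.0525⁴)/32 = 4.476×10^-6 m⁴.
Shear stress varies linearly with radius: τ = T·r/J = 707.0 × 0.0348 / 4.476×10^-6 = 5.497×10^6 Pa.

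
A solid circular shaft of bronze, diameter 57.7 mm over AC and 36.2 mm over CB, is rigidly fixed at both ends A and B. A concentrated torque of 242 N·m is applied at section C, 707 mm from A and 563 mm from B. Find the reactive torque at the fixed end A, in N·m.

Compatibility: T_A·a/J_AC = T_B·b/J_CB with T_A + T_B = T₀.
J_AC = 1.09×10^-6 m⁴, J_CB = 1.69×10^-7 m⁴, so T_A = T₀·(J_AC/a)/((J_AC/a)+(J_CB/b)) = 202.6 N·m, T_B = 39.41 N·m.

203 N·m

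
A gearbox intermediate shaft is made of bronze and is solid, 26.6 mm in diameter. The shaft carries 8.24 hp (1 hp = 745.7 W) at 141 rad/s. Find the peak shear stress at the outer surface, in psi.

1710 psi

ω = 141 rad/s, so T = P/ω = 8.24×745.7 / 141.0 = 43.58 N·m.
J = πd⁴/32 = π(0.0266)⁴/32 = 4.915×10^-8 m⁴.
τ_max = T·r/J = 43.58 × 0.0133 / 4.915×10^-8 = 1.179×10^7 Pa.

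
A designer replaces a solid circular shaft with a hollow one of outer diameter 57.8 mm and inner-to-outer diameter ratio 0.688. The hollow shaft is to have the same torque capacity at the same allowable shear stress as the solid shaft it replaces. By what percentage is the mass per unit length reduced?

37.6 %

Equal τ_max and T ⇒ the solid shaft needs d_s³ = d_o³(1−k⁴), so d_s = 57.8·(1−0.688⁴)^(1/3) = 53.11 mm.
Area ratio A_h/A_s = d_o²(1−k²)/d_s² = (1−k²)/(1−k⁴)^(2/3) = 0.6237.
Mass saving = 1 − 0.6237 = 37.6 %.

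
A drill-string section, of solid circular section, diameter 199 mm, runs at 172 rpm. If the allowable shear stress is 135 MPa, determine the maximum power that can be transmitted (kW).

J = πd⁴/32 = π(0.199)⁴/32 = 1.540×10^-4 m⁴.
T_max = τ_allow·J/r = 1.35×10^8 × 1.540×10^-4 / 0.0995 = 208900 N·m.
ω = 2π·172/60 = 18.01 rad/s, so P_max = T_max·ω = 3.763×10^6 W.

3760 kW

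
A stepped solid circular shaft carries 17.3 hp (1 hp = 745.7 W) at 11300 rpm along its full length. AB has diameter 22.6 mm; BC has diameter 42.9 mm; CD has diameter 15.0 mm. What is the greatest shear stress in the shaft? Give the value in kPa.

16500 kPa

ω = 2π·11300/60 = 1183 rad/s, so T = P/ω = 17.3×745.7 / 1183 = 10.90 N·m.
Under the same torque, τ_max = 16T/(πd³) is largest where d is smallest — segment CD (d = 15.0 mm).
τ_max = 16·10.90/(π·(0.0150)³) = 1.645×10^7 Pa.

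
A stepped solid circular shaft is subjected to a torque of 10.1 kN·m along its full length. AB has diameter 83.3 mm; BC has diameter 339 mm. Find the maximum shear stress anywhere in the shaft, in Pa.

Under the same torque, τ_max = 16T/(πd³) is largest where d is smallest — segment AB (d = 83.3 mm).
τ_max = 16·10100/(π·(0.0833)³) = 8.899×10^7 Pa.

8.90e7 Pa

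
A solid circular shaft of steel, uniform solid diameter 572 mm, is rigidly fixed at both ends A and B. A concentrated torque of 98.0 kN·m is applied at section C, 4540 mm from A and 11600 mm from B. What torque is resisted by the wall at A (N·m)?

70400 N·m

With uniform GJ and both ends fixed, compatibility θ_AC = θ_CB gives T_A·a = T_B·b, together with T_A + T_B = T₀.
T_A = T₀·b/(a+b) = 98000·11600/16140 = 70430 N·m; T_B = 27570 N·m.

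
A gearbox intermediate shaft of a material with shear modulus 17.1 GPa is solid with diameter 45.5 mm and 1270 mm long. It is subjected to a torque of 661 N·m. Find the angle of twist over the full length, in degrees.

J = πd⁴/32 = π(0.0455)⁴/32 = 4.208×10^-7 m⁴.
θ = T·L/(G·J) = 661.0 × 1.27 / (17.1×10⁹ × 4.208×10^-7) = 0.1167 rad.

6.68°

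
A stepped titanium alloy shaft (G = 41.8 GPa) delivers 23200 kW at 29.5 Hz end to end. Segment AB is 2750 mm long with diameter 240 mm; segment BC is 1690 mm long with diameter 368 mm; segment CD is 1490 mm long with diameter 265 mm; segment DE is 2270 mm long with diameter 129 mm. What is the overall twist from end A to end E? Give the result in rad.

ω = 2π·29.5 = 185.4 rad/s, so T = P/ω = 23200×10³ / 185.4 = 125200 N·m.
J_AB = π(0.240)⁴/32 = 3.26×10^-4 m⁴; J_BC = π(0.368)⁴/32 = 1.80×10^-3 m⁴; J_CD = π(0.265)⁴/32 = 4.84×10^-4 m⁴; J_DE = π(0.129)⁴/32 = 2.72×10^-5 m⁴.
θ = (T/G)·Σ L_i/J_i = (125200/41.8×10⁹)·(2.75/3.26×10^-4 + 1.69/1.80×10^-3 + 1.49/4.84×10^-4 + 2.27/2.72×10^-5) = 0.2873 rad.

0.287 rad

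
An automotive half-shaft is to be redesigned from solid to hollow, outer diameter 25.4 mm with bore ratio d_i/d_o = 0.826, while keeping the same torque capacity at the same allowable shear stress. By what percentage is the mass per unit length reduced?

51.8 %

Equal τ_max and T ⇒ the solid shaft needs d_s³ = d_o³(1−k⁴), so d_s = 25.4·(1−0.826⁴)^(1/3) = 20.61 mm.
Area ratio A_h/A_s = d_o²(1−k²)/d_s² = (1−k²)/(1−k⁴)^(2/3) = 0.4824.
Mass saving = 1 − 0.4824 = 51.8 %.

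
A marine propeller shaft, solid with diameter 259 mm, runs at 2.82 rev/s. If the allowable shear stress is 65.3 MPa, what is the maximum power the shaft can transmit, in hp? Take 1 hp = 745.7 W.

5290 hp

J = πd⁴/32 = π(0.259)⁴/32 = 4.418×10^-4 m⁴.
T_max = τ_allow·J/r = 6.53×10^7 × 4.418×10^-4 / 0.130 = 222800 N·m.
ω = 2π·2.82 = 17.72 rad/s, so P_max = T_max·ω = 3.947×10^6 W.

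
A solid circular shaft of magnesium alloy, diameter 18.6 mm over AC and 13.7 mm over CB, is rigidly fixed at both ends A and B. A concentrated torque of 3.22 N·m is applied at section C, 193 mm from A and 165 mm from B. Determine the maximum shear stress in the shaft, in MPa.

Compatibility: T_A·a/J_AC = T_B·b/J_CB with T_A + T_B = T₀.
J_AC = 1.18×10^-8 m⁴, J_CB = 3.46×10^-9 m⁴, so T_A = T₀·(J_AC/a)/((J_AC/a)+(J_CB/b)) = 2.395 N·m, T_B = 0.8247 N·m.
τ in each portion: τ_AC = 1.90×10^6 Pa, τ_CB = 1.63×10^6 Pa; maximum is in AC.
τ_max = T_AC·r/J = 2.395·0.00930/1.18×10^-8 = 1.896×10^6 Pa.

1.90 MPa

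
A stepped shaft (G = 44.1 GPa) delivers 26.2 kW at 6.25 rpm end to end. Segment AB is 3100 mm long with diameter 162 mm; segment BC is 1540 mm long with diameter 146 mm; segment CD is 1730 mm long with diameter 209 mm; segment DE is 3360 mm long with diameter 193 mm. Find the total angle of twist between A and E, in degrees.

5.94°

ω = 2π·6.25/60 = 0.6545 rad/s, so T = P/ω = 26.2×10³ / 0.6545 = 40030 N·m.
J_AB = π(0.162)⁴/32 = 6.76×10^-5 m⁴; J_BC = π(0.146)⁴/32 = 4.46×10^-5 m⁴; J_CD = π(0.209)⁴/32 = 1.87×10^-4 m⁴; J_DE = π(0.193)⁴/32 = 1.36×10^-4 m⁴.
θ = (T/G)·Σ L_i/J_i = (40030/44.1×10⁹)·(3.10/6.76×10^-5 + 1.54/4.46×10^-5 + 1.73/1.87×10^-4 + 3.36/1.36×10^-4) = 0.1037 rad.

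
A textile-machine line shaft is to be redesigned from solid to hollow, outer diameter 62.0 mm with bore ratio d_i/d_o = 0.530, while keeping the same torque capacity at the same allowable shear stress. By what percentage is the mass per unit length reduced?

24.0 %

Equal τ_max and T ⇒ the solid shaft needs d_s³ = d_o³(1−k⁴), so d_s = 62.0·(1−0.530⁴)^(1/3) = 60.32 mm.
Area ratio A_h/A_s = d_o²(1−k²)/d_s² = (1−k²)/(1−k⁴)^(2/3) = 0.7596.
Mass saving = 1 − 0.7596 = 24.0 %.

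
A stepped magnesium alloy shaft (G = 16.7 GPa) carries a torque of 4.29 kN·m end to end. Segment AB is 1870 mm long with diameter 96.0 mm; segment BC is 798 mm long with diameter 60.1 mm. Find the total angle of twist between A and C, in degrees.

J_AB = π(0.0960)⁴/32 = 8.34×10^-6 m⁴; J_BC = π(0.0601)⁴/32 = 1.28×10^-6 m⁴.
θ = (T/G)·Σ L_i/J_i = (4290/16.7×10⁹)·(1.87/8.34×10^-6 + 0.798/1.28×10^-6) = 0.2177 rad.

12.5°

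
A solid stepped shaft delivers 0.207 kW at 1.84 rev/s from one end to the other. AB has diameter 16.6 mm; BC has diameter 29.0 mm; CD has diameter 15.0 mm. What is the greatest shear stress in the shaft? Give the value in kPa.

27000 kPa

ω = 2π·1.84 = 11.56 rad/s, so T = P/ω = 0.207×10³ / 11.56 = 17.90 N·m.
Under the same torque, τ_max = 16T/(πd³) is largest where d is smallest — segment CD (d = 15.0 mm).
τ_max = 16·17.90/(π·(0.0150)³) = 2.702×10^7 Pa.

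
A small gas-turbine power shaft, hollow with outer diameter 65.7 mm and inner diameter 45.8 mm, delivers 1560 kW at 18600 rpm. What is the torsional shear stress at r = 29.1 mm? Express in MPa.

ω = 2π·18600/60 = 1948 rad/s, so T = P/ω = 1560×10³ / 1948 = 800.9 N·m.
J = π(d_o⁴ − d_i⁴)/32 = π(0.0657⁴ − 0.0458⁴)/32 = 1.397×10^-6 m⁴.
Shear stress varies linearly with radius: τ = T·r/J = 800.9 × 0.0291 / 1.397×10^-6 = 1.668×10^7 Pa.

16.7 MPa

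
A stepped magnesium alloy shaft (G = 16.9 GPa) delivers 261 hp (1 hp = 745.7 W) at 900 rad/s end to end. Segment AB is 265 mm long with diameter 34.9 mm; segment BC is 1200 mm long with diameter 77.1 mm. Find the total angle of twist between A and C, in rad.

0.0277 rad

ω = 900 rad/s, so T = P/ω = 261×745.7 / 900.0 = 216.3 N·m.
J_AB = π(0.0349)⁴/32 = 1.46×10^-7 m⁴; J_BC = π(0.0771)⁴/32 = 3.47×10^-6 m⁴.
θ = (T/G)·Σ L_i/J_i = (216.3/16.9×10⁹)·(0.265/1.46×10^-7 + 1.20/3.47×10^-6) = 0.02771 rad.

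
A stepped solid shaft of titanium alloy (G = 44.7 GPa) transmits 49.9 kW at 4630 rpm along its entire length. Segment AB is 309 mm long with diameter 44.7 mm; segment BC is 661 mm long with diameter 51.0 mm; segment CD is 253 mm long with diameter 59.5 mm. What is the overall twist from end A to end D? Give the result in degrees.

0.262°

ω = 2π·4630/60 = 484.9 rad/s, so T = P/ω = 49.9×10³ / 484.9 = 102.9 N·m.
J_AB = π(0.0447)⁴/32 = 3.92×10^-7 m⁴; J_BC = π(0.0510)⁴/32 = 6.64×10^-7 m⁴; J_CD = π(0.0595)⁴/32 = 1.23×10^-6 m⁴.
θ = (T/G)·Σ L_i/J_i = (102.9/44.7×10⁹)·(0.309/3.92×10^-7 + 0.661/6.64×10^-7 + 0.253/1.23×10^-6) = 4.580×10^-3 rad.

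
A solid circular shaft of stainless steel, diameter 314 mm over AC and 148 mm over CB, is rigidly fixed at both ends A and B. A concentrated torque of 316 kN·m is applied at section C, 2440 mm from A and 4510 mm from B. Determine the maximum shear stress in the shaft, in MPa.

Compatibility: T_A·a/J_AC = T_B·b/J_CB with T_A + T_B = T₀.
J_AC = 9.54×10^-4 m⁴, J_CB = 4.71×10^-5 m⁴, so T_A = T₀·(J_AC/a)/((J_AC/a)+(J_CB/b)) = 307800 N·m, T_B = 8218 N·m.
τ in each portion: τ_AC = 5.06×10^7 Pa, τ_CB = 1.29×10^7 Pa; maximum is in AC.
τ_max = T_AC·r/J = 307800·0.157/9.54×10^-4 = 5.063×10^7 Pa.

50.6 MPa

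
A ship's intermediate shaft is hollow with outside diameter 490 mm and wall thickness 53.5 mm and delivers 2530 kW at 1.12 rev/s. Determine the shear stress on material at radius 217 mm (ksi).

ω = 2π·1.12 = 7.037 rad/s, so T = P/ω = 2530×10³ / 7.037 = 359500 N·m.
J = π(d_o⁴ − d_i⁴)/32 = π(0.490⁴ − 0.383⁴)/32 = 3.547×10^-3 m⁴.
Shear stress varies linearly with radius: τ = T·r/J = 359500 × 0.217 / 3.547×10^-3 = 2.199×10^7 Pa.

3.19 ksi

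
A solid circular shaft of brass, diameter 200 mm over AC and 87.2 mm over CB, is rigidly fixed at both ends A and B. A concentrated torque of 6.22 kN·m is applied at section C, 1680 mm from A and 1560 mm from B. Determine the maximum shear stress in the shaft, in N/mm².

Compatibility: T_A·a/J_AC = T_B·b/J_CB with T_A + T_B = T₀.
J_AC = 1.57×10^-4 m⁴, J_CB = 5.68×10^-6 m⁴, so T_A = T₀·(J_AC/a)/((J_AC/a)+(J_CB/b)) = 5987 N·m, T_B = 233.0 N·m.
τ in each portion: τ_AC = 3.81×10^6 Pa, τ_CB = 1.79×10^6 Pa; maximum is in AC.
τ_max = T_AC·r/J = 5987·0.100/1.57×10^-4 = 3.811×10^6 Pa.

3.81 N/mm²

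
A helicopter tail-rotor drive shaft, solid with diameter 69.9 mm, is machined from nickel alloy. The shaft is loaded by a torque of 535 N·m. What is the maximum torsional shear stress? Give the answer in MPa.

7.98 MPa

J = πd⁴/32 = π(0.0699)⁴/32 = 2.344×10^-6 m⁴.
τ_max = T·r/J = 535.0 × 0.0350 / 2.344×10^-6 = 7.978×10^6 Pa.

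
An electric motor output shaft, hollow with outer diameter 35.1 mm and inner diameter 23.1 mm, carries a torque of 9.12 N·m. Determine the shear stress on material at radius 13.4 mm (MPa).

1.01 MPa

J = π(d_o⁴ − d_i⁴)/32 = π(0.0351⁴ − 0.0231⁴)/32 = 1.211×10^-7 m⁴.
Shear stress varies linearly with radius: τ = T·r/J = 9.120 × 0.0134 / 1.211×10^-7 = 1.009×10^6 Pa.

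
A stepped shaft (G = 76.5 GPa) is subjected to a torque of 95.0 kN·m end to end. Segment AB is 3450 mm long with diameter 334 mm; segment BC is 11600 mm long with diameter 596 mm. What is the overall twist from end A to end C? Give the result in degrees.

J_AB = π(0.334)⁴/32 = 1.22×10^-3 m⁴; J_BC = π(0.596)⁴/32 = 0.0124 m⁴.
θ = (T/G)·Σ L_i/J_i = (95000/76.5×10⁹)·(3.45/1.22×10^-3 + 11.6/0.0124) = 4.670×10^-3 rad.

0.268°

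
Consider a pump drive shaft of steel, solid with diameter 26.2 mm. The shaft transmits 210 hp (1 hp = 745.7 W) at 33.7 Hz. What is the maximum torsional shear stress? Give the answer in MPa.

ω = 2π·33.7 = 211.7 rad/s, so T = P/ω = 210×745.7 / 211.7 = 739.6 N·m.
J = πd⁴/32 = π(0.0262)⁴/32 = 4.626×10^-8 m⁴.
τ_max = T·r/J = 739.6 × 0.0131 / 4.626×10^-8 = 2.094×10^8 Pa.

209 MPa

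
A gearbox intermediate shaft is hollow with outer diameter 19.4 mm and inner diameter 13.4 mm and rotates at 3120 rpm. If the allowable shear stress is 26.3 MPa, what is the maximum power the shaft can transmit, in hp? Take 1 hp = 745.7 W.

J = π(d_o⁴ − d_i⁴)/32 = π(0.0194⁴ − 0.0134⁴)/32 = 1.074×10^-8 m⁴.
T_max = τ_allow·J/r = 2.63×10^7 × 1.074×10^-8 / 0.00970 = 29.12 N·m.
ω = 2π·3120/60 = 326.7 rad/s, so P_max = T_max·ω = 9515 W.

12.8 hp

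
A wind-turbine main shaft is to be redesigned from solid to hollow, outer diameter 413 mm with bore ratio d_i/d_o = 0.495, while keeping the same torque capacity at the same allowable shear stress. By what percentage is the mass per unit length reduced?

Equal τ_max and T ⇒ the solid shaft needs d_s³ = d_o³(1−k⁴), so d_s = 413·(1−0.495⁴)^(1/3) = 404.6 mm.
Area ratio A_h/A_s = d_o²(1−k²)/d_s² = (1−k²)/(1−k⁴)^(2/3) = 0.7868.
Mass saving = 1 − 0.7868 = 21.3 %.

21.3 %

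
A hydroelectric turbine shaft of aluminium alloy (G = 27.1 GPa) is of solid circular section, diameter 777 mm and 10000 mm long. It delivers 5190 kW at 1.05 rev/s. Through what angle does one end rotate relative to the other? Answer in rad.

0.00811 rad

ω = 2π·1.05 = 6.597 rad/s, so T = P/ω = 5190×10³ / 6.597 = 786700 N·m.
J = πd⁴/32 = π(0.777)⁴/32 = 0.03578 m⁴.
θ = T·L/(G·J) = 786700 × 10.0 / (27.1×10⁹ × 0.03578) = 8.112×10^-3 rad.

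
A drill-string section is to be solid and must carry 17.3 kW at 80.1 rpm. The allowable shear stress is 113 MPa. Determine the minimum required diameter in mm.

45.3 mm

ω = 2π·80.1/60 = 8.388 rad/s, so T = P/ω = 17.3×10³ / 8.388 = 2062 N·m.
For a solid shaft τ_max = 16T/(πd³), so d = (16T/(π τ_allow))^(1/3) = (16·2062/(π·1.13×10^8))^(1/3) = 0.04530 m.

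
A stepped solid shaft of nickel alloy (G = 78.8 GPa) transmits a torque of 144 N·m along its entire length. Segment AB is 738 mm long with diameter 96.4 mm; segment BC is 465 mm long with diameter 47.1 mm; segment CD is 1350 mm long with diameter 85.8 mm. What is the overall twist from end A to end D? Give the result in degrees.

0.136°

J_AB = π(0.0964)⁴/32 = 8.48×10^-6 m⁴; J_BC = π(0.0471)⁴/32 = 4.83×10^-7 m⁴; J_CD = π(0.0858)⁴/32 = 5.32×10^-6 m⁴.
θ = (T/G)·Σ L_i/J_i = (144.0/78.8×10⁹)·(0.738/8.48×10^-6 + 0.465/4.83×10^-7 + 1.35/5.32×10^-6) = 2.382×10^-3 rad.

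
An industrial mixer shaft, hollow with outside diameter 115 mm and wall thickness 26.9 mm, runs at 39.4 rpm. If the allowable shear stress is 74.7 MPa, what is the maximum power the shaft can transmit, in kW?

84.7 kW

J = π(d_o⁴ − d_i⁴)/32 = π(0.115⁴ − 0.0612⁴)/32 = 1.579×10^-5 m⁴.
T_max = τ_allow·J/r = 7.47×10^7 × 1.579×10^-5 / 0.0575 = 20520 N·m.
ω = 2π·39.4/60 = 4.126 rad/s, so P_max = T_max·ω = 8.466×10^4 W.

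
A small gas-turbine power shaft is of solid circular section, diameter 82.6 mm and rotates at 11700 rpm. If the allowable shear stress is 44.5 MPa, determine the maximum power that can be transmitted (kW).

6030 kW

J = πd⁴/32 = π(0.0826)⁴/32 = 4.570×10^-6 m⁴.
T_max = τ_allow·J/r = 4.45×10^7 × 4.570×10^-6 / 0.0413 = 4924 N·m.
ω = 2π·11700/60 = 1225 rad/s, so P_max = T_max·ω = 6.033×10^6 W.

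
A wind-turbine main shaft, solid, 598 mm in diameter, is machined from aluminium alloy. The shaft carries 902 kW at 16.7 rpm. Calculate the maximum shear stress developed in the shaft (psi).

ω = 2π·16.7/60 = 1.749 rad/s, so T = P/ω = 902×10³ / 1.749 = 515800 N·m.
J = πd⁴/32 = π(0.598)⁴/32 = 0.01255 m⁴.
τ_max = T·r/J = 515800 × 0.299 / 0.01255 = 1.228×10^7 Pa.

1780 psi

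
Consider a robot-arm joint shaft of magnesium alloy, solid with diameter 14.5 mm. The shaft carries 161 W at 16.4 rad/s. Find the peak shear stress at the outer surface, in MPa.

16.4 MPa

ω = 16.4 rad/s, so T = P/ω = 161 / 16.40 = 9.817 N·m.
J = πd⁴/32 = π(0.0145)⁴/32 = 4.340×10^-9 m⁴.
τ_max = T·r/J = 9.817 × 0.00725 / 4.340×10^-9 = 1.640×10^7 Pa.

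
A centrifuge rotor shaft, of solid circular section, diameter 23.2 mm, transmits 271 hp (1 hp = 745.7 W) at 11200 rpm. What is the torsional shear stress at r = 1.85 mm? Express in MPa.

11.2 MPa

ω = 2π·11200/60 = 1173 rad/s, so T = P/ω = 271×745.7 / 1173 = 172.3 N·m.
J = πd⁴/32 = π(0.0232)⁴/32 = 2.844×10^-8 m⁴.
Shear stress varies linearly with radius: τ = T·r/J = 172.3 × 0.00185 / 2.844×10^-8 = 1.121×10^7 Pa.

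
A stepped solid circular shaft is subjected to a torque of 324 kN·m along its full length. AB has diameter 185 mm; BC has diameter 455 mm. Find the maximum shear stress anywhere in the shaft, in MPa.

Under the same torque, τ_max = 16T/(πd³) is largest where d is smallest — segment AB (d = 185 mm).
τ_max = 16·324000/(π·(0.185)³) = 2.606×10^8 Pa.

261 MPa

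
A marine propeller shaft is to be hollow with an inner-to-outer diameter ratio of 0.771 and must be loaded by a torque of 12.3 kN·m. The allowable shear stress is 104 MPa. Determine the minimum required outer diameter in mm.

97.7 mm

For a hollow shaft with d_i/d_o = 0.771: τ_max = 16T/(π d_o³ (1−k⁴)), so d_o = [16T/(π τ_allow (1−k⁴))]^(1/3) = [16·12300/(π·1.04×10^8·0.6466)]^(1/3) = 0.09766 m.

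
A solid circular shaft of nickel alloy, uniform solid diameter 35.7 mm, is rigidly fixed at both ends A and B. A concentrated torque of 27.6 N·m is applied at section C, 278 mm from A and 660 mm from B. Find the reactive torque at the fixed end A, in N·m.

19.4 N·m

With uniform GJ and both ends fixed, compatibility θ_AC = θ_CB gives T_A·a = T_B·b, together with T_A + T_B = T₀.
T_A = T₀·b/(a+b) = 27.60·660/938.0 = 19.42 N·m; T_B = 8.180 N·m.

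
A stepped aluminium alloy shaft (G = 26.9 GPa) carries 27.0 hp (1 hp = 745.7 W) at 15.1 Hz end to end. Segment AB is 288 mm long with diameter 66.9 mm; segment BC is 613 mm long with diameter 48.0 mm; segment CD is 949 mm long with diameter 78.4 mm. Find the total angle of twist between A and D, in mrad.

ω = 2π·15.1 = 94.88 rad/s, so T = P/ω = 27.0×745.7 / 94.88 = 212.2 N·m.
J_AB = π(0.0669)⁴/32 = 1.97×10^-6 m⁴; J_BC = π(0.0480)⁴/32 = 5.21×10^-7 m⁴; J_CD = π(0.0784)⁴/32 = 3.71×10^-6 m⁴.
θ = (T/G)·Σ L_i/J_i = (212.2/26.9×10⁹)·(0.288/1.97×10^-6 + 0.613/5.21×10^-7 + 0.949/3.71×10^-6) = 0.01245 rad.

12.5 mrad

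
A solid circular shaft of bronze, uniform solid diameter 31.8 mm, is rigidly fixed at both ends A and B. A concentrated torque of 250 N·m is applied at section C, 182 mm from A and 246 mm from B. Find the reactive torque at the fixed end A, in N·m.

144 N·m

With uniform GJ and both ends fixed, compatibility θ_AC = θ_CB gives T_A·a = T_B·b, together with T_A + T_B = T₀.
T_A = T₀·b/(a+b) = 250.0·246/428.0 = 143.7 N·m; T_B = 106.3 N·m.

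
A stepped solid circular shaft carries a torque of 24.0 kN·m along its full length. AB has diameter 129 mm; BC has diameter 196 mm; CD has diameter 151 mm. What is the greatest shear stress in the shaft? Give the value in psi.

Under the same torque, τ_max = 16T/(πd³) is largest where d is smallest — segment AB (d = 129 mm).
τ_max = 16·24000/(π·(0.129)³) = 5.694×10^7 Pa.

8260 psi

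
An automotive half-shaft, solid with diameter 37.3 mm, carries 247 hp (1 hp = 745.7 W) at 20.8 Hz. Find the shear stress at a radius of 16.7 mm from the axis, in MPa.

124 MPa

ω = 2π·20.8 = 130.7 rad/s, so T = P/ω = 247×745.7 / 130.7 = 1409 N·m.
J = πd⁴/32 = π(0.0373)⁴/32 = 1.900×10^-7 m⁴.
Shear stress varies linearly with radius: τ = T·r/J = 1409 × 0.0167 / 1.900×10^-7 = 1.239×10^8 Pa.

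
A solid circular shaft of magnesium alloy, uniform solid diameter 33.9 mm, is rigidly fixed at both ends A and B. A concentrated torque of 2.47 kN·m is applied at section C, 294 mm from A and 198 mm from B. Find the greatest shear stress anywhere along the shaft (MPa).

193 MPa

With uniform GJ and both ends fixed, compatibility θ_AC = θ_CB gives T_A·a = T_B·b, together with T_A + T_B = T₀.
T_A = T₀·b/(a+b) = 2470·198/492.0 = 994.0 N·m; T_B = 1476 N·m.
τ in each portion: τ_AC = 1.30×10^8 Pa, τ_CB = 1.93×10^8 Pa; maximum is in CB.
τ_max = T_CB·r/J = 1476·0.0169/1.30×10^-7 = 1.930×10^8 Pa.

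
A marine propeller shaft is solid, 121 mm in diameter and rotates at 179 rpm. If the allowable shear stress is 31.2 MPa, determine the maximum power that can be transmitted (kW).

203 kW

J = πd⁴/32 = π(0.121)⁴/32 = 2.104×10^-5 m⁴.
T_max = τ_allow·J/r = 3.12×10^7 × 2.104×10^-5 / 0.0605 = 10850 N·m.
ω = 2π·179/60 = 18.74 rad/s, so P_max = T_max·ω = 2.034×10^5 W.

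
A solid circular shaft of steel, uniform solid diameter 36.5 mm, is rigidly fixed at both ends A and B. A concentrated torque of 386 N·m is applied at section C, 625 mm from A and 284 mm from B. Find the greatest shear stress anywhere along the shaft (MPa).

27.8 MPa

With uniform GJ and both ends fixed, compatibility θ_AC = θ_CB gives T_A·a = T_B·b, together with T_A + T_B = T₀.
T_A = T₀·b/(a+b) = 386.0·284/909.0 = 120.6 N·m; T_B = 265.4 N·m.
τ in each portion: τ_AC = 1.26×10^7 Pa, τ_CB = 2.78×10^7 Pa; maximum is in CB.
τ_max = T_CB·r/J = 265.4·0.0182/1.74×10^-7 = 2.780×10^7 Pa.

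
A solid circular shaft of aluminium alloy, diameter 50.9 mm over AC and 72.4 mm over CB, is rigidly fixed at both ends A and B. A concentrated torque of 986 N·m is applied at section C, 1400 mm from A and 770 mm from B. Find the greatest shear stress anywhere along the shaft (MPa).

11.7 MPa

Compatibility: T_A·a/J_AC = T_B·b/J_CB with T_A + T_B = T₀.
J_AC = 6.59×10^-7 m⁴, J_CB = 2.70×10^-6 m⁴, so T_A = T₀·(J_AC/a)/((J_AC/a)+(J_CB/b)) = 116.8 N·m, T_B = 869.2 N·m.
τ in each portion: τ_AC = 4.51×10^6 Pa, τ_CB = 1.17×10^7 Pa; maximum is in CB.
τ_max = T_CB·r/J = 869.2·0.0362/2.70×10^-6 = 1.166×10^7 Pa.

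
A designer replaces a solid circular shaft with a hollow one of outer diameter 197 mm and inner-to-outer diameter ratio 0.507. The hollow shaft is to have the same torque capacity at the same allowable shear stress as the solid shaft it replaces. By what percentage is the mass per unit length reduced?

22.2 %

Equal τ_max and T ⇒ the solid shaft needs d_s³ = d_o³(1−k⁴), so d_s = 197·(1−0.507⁴)^(1/3) = 192.6 mm.
Area ratio A_h/A_s = d_o²(1−k²)/d_s² = (1−k²)/(1−k⁴)^(2/3) = 0.7776.
Mass saving = 1 − 0.7776 = 22.2 %.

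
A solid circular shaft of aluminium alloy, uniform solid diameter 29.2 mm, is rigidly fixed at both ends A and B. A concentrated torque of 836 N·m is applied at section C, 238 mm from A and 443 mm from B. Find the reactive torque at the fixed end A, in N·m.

544 N·m

With uniform GJ and both ends fixed, compatibility θ_AC = θ_CB gives T_A·a = T_B·b, together with T_A + T_B = T₀.
T_A = T₀·b/(a+b) = 836.0·443/681.0 = 543.8 N·m; T_B = 292.2 N·m.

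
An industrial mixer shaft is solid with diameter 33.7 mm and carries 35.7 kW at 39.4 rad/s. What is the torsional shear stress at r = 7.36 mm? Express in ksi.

7.64 ksi

ω = 39.4 rad/s, so T = P/ω = 35.7×10³ / 39.40 = 906.1 N·m.
J = πd⁴/32 = π(0.0337)⁴/32 = 1.266×10^-7 m⁴.
Shear stress varies linearly with radius: τ = T·r/J = 906.1 × 0.00736 / 1.266×10^-7 = 5.267×10^7 Pa.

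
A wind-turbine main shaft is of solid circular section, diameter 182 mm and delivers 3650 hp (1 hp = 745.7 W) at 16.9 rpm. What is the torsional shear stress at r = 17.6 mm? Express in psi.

36400 psi

ω = 2π·16.9/60 = 1.770 rad/s, so T = P/ω = 3650×745.7 / 1.770 = 1.538e6 N·m.
J = πd⁴/32 = π(0.182)⁴/32 = 1.077×10^-4 m⁴.
Shear stress varies linearly with radius: τ = T·r/J = 1.538e6 × 0.0176 / 1.077×10^-4 = 2.513×10^8 Pa.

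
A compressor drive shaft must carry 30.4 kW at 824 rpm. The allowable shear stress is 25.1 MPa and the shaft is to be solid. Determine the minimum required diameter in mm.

ω = 2π·824/60 = 86.29 rad/s, so T = P/ω = 30.4×10³ / 86.29 = 352.3 N·m.
For a solid shaft τ_max = 16T/(πd³), so d = (16T/(π τ_allow))^(1/3) = (16·352.3/(π·2.51×10^7))^(1/3) = 0.04150 m.

41.5 mm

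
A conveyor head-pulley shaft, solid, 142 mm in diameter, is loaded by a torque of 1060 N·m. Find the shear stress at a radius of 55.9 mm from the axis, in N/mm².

1.48 N/mm²

J = πd⁴/32 = π(0.142)⁴/32 = 3.992×10^-5 m⁴.
Shear stress varies linearly with radius: τ = T·r/J = 1060 × 0.0559 / 3.992×10^-5 = 1.484×10^6 Pa.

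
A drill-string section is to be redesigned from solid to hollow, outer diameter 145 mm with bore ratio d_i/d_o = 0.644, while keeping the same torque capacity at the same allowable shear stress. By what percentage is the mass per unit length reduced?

33.6 %

Equal τ_max and T ⇒ the solid shaft needs d_s³ = d_o³(1−k⁴), so d_s = 145·(1−0.644⁴)^(1/3) = 136.2 mm.
Area ratio A_h/A_s = d_o²(1−k²)/d_s² = (1−k²)/(1−k⁴)^(2/3) = 0.6637.
Mass saving = 1 − 0.6637 = 33.6 %.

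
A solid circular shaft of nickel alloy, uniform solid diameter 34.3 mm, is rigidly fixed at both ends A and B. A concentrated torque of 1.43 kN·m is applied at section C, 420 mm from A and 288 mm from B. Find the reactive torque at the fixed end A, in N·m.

With uniform GJ and both ends fixed, compatibility θ_AC = θ_CB gives T_A·a = T_B·b, together with T_A + T_B = T₀.
T_A = T₀·b/(a+b) = 1430·288/708.0 = 581.7 N·m; T_B = 848.3 N·m.

582 N·m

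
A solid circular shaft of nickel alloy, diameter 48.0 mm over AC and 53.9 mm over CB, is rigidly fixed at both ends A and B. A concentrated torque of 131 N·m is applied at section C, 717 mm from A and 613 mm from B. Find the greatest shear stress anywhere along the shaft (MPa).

2.77 MPa

Compatibility: T_A·a/J_AC = T_B·b/J_CB with T_A + T_B = T₀.
J_AC = 5.21×10^-7 m⁴, J_CB = 8.29×10^-7 m⁴, so T_A = T₀·(J_AC/a)/((J_AC/a)+(J_CB/b)) = 45.81 N·m, T_B = 85.19 N·m.
τ in each portion: τ_AC = 2.11×10^6 Pa, τ_CB = 2.77×10^6 Pa; maximum is in CB.
τ_max = T_CB·r/J = 85.19·0.0269/8.29×10^-7 = 2.771×10^6 Pa.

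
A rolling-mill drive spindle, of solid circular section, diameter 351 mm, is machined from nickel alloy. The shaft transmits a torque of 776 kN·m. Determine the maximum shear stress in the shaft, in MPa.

91.4 MPa

J = πd⁴/32 = π(0.351)⁴/32 = 1.490×10^-3 m⁴.
τ_max = T·r/J = 776000 × 0.175 / 1.490×10^-3 = 9.139×10^7 Pa.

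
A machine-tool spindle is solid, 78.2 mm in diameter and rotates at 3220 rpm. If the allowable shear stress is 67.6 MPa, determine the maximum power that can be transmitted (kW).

J = πd⁴/32 = π(0.0782)⁴/32 = 3.671×10^-6 m⁴.
T_max = τ_allow·J/r = 6.76×10^7 × 3.671×10^-6 / 0.0391 = 6347 N·m.
ω = 2π·3220/60 = 337.2 rad/s, so P_max = T_max·ω = 2.140×10^6 W.

2140 kW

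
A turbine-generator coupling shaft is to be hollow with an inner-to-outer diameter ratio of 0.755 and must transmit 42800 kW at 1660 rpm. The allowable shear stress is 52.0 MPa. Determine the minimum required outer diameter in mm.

329 mm

ω = 2π·1660/60 = 173.8 rad/s, so T = P/ω = 42800×10³ / 173.8 = 246200 N·m.
For a hollow shaft with d_i/d_o = 0.755: τ_max = 16T/(π d_o³ (1−k⁴)), so d_o = [16T/(π τ_allow (1−k⁴))]^(1/3) = [16·246200/(π·5.20×10^7·0.6751)]^(1/3) = 0.3293 m.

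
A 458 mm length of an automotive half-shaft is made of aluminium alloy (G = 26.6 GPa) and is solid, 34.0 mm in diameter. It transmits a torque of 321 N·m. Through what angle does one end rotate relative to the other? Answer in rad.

0.0421 rad

J = πd⁴/32 = π(0.0340)⁴/32 = 1.312×10^-7 m⁴.
θ = T·L/(G·J) = 321.0 × 0.458 / (26.6×10⁹ × 1.312×10^-7) = 0.04213 rad.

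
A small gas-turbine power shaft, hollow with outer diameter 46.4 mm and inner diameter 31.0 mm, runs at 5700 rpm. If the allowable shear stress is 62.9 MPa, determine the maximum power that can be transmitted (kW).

J = π(d_o⁴ − d_i⁴)/32 = π(0.0464⁴ − 0.0310⁴)/32 = 3.644×10^-7 m⁴.
T_max = τ_allow·J/r = 6.29×10^7 × 3.644×10^-7 / 0.0232 = 988.0 N·m.
ω = 2π·5700/60 = 596.9 rad/s, so P_max = T_max·ω = 5.897×10^5 W.

590 kW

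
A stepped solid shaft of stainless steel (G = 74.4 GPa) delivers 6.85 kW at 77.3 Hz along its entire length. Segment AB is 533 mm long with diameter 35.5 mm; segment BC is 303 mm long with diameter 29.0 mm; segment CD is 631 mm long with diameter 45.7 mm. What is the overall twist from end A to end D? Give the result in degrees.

0.101°

ω = 2π·77.3 = 485.7 rad/s, so T = P/ω = 6.85×10³ / 485.7 = 14.10 N·m.
J_AB = π(0.0355)⁴/32 = 1.56×10^-7 m⁴; J_BC = π(0.0290)⁴/32 = 6.94×10^-8 m⁴; J_CD = π(0.0457)⁴/32 = 4.28×10^-7 m⁴.
θ = (T/G)·Σ L_i/J_i = (14.10/74.4×10⁹)·(0.533/1.56×10^-7 + 0.303/6.94×10^-8 + 0.631/4.28×10^-7) = 1.755×10^-3 rad.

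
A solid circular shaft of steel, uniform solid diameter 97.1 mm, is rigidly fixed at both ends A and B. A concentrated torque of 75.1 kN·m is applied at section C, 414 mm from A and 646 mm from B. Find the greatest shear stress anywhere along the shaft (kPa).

255000 kPa

With uniform GJ and both ends fixed, compatibility θ_AC = θ_CB gives T_A·a = T_B·b, together with T_A + T_B = T₀.
T_A = T₀·b/(a+b) = 75100·646/1060 = 45770 N·m; T_B = 29330 N·m.
τ in each portion: τ_AC = 2.55×10^8 Pa, τ_CB = 1.63×10^8 Pa; maximum is in AC.
τ_max = T_AC·r/J = 45770·0.0485/8.73×10^-6 = 2.546×10^8 Pa.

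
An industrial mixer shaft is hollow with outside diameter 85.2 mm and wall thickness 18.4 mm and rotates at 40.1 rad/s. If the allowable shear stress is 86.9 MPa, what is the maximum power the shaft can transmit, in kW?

379 kW

J = π(d_o⁴ − d_i⁴)/32 = π(0.0852⁴ − 0.0484⁴)/32 = 4.634×10^-6 m⁴.
T_max = τ_allow·J/r = 8.69×10^7 × 4.634×10^-6 / 0.0426 = 9454 N·m.
ω = 40.1 rad/s, so P_max = T_max·ω = 3.791×10^5 W.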